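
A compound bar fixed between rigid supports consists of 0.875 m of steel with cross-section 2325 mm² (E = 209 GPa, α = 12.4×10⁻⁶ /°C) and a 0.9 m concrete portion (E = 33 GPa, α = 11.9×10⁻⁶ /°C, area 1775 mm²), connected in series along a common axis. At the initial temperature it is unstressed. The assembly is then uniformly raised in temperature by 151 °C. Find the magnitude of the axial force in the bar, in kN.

P ≈ 190 kN (compressive)

If the supports were absent, the total length change would be Σ αᵢΔT Lᵢ = 12.4×10⁻⁶×151×875 + 11.9×10⁻⁶×151×900 = 3.256 mm.
The rigid supports impose zero overall length change; the single axial force P common to all segments must satisfy P Σ Lᵢ/(AᵢEᵢ) = δ_free.
The series flexibility is Σ Lᵢ/(AᵢEᵢ) = 875/(2325×209×10³) + 900/(1775×33×10³) = 1.717×10⁻⁵ mm/N.
Hence P = δ_free / Σ(L/AE) = 3.256/1.717×10⁻⁵ = 189.7 kN (compressive).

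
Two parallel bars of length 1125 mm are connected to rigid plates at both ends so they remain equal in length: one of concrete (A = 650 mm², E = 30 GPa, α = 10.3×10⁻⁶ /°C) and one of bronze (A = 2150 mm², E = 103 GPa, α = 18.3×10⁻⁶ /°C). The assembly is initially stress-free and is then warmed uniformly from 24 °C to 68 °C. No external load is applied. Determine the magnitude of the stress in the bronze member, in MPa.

The bronze has the larger α, so on heating it would change length more than the concrete if both were free. The rigid plates force a common final length, so the bronze is put into compression and the concrete into tension, with equal and opposite forces P (no external load).
Equating the net (thermal + elastic) strains gives |α₁ − α₂|·ΔT = P·[1/(A₁E₁) + 1/(A₂E₂)].
|α₁ − α₂|·ΔT = 8×10⁻⁶ × 44 = 0.000352.
1/(A₁E₁) + 1/(A₂E₂) = 1/(650×30×10³) + 1/(2150×103×10³) = 5.58×10⁻⁸ N⁻¹.
So P = 0.000352 / 5.58×10⁻⁸ = 6.308 kN.
σ_{bronze} = P/A₂ = 6308/2150 = 2.934 MPa, compressive.

σ ≈ 2.93 MPa (compressive)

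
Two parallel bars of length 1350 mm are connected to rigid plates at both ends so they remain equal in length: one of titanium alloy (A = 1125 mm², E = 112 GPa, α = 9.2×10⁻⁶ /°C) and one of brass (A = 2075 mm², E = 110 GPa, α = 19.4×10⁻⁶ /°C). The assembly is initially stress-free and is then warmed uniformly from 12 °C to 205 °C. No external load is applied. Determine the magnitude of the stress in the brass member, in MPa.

Equilibrium of a rigid end plate with no external load gives equal and opposite internal forces ±P in the two members. Since α_{brass} > α_{titanium alloy}, heating drives the brass into compression and the titanium alloy into tension.
Compatibility of the two members (thermal + elastic change equal): (α₁ − α₂)ΔT = P·[1/(A₁E₁) + 1/(A₂E₂)].
|α₁ − α₂|·ΔT = 10.2×10⁻⁶ × 193 = 0.001969.
1/(A₁E₁) + 1/(A₂E₂) = 1/(1125×112×10³) + 1/(2075×110×10³) = 1.232×10⁻⁸ N⁻¹.
So P = 0.001969 / 1.232×10⁻⁸ = 159.8 kN.
σ_{brass} = P/A₂ = 159800/2075 = 77.02 MPa, compressive.

σ ≈ 77 MPa (compressive)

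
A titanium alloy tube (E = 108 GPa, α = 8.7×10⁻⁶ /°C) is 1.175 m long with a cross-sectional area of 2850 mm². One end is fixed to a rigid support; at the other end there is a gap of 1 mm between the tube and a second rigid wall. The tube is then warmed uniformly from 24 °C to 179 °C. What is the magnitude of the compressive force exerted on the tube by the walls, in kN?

P ≈ 153 kN

If the wall were absent the tube would grow by αΔT L = 8.7×10⁻⁶ × 155 × 1175 = 1.584 mm.
This exceeds the 1 mm gap, so the wall pushes back. The portion of expansion that must be recovered elastically is δ_free − gap = 1.584 − 1 = 0.5845 mm.
So σ = E(δ_free − g)/L = 108×10³ × 0.5845/1175 = 53.72 MPa.
P = σA = 53.72 × 2850 = 153.1 kN.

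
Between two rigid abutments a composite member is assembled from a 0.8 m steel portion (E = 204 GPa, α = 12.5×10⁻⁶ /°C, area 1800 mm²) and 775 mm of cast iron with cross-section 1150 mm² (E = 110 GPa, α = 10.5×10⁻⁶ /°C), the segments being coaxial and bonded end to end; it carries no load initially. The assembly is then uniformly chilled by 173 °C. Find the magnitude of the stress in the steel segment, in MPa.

σ ≈ 210 MPa (tensile)

Free thermal contraction of the whole bar: Σ αᵢΔT Lᵢ = 12.5×10⁻⁶×173×800 + 10.5×10⁻⁶×173×775 = 3.138 mm.
Since the ends are fixed, an axial force P builds up, equal in every segment, with P · Σ Lᵢ/(AᵢEᵢ) = δ_free.
Σ Lᵢ/(AᵢEᵢ) = 800/(1800×204×10³) + 775/(1150×110×10³) = 8.305×10⁻⁶ mm/N.
P = 3.138 / 8.305×10⁻⁶ = 377800 N = 377.8 kN, tensile.
σ_{steel} = P / A = 377800 / 1800 = 209.9 MPa.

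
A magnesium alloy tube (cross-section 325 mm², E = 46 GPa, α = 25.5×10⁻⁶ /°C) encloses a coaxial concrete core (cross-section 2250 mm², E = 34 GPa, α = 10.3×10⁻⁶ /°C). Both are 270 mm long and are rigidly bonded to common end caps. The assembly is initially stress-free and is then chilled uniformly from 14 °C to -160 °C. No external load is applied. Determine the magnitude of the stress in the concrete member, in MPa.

σ ≈ 14.7 MPa (compressive)

Both members must finish at the same length. With the larger α, the magnesium alloy tends to over-contract; the plates restrain it, putting the magnesium alloy in tension and the concrete in compression. With no external load the two internal forces are equal and opposite, magnitude P.
Setting the final lengths equal and cancelling L: (α₁ − α₂)ΔT = P/(A₁E₁) + P/(A₂E₂).
|α₁ − α₂|·ΔT = 15.2×10⁻⁶ × 174 = 0.002645.
1/(A₁E₁) + 1/(A₂E₂) = 1/(325×46×10³) + 1/(2250×34×10³) = 7.996×10⁻⁸ N⁻¹.
So P = 0.002645 / 7.996×10⁻⁸ = 33.08 kN.
σ_{concrete} = P/A₂ = 33080/2250 = 14.7 MPa, compressive.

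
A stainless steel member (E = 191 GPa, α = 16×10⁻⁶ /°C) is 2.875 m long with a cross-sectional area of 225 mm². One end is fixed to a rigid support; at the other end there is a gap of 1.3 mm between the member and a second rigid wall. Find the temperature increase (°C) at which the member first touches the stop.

Contact occurs when the free expansion equals the gap: αΔT L = 1.3 mm.
ΔT = 1.3 / (16×10⁻⁶ × 2875) = 28.26 °C.

ΔT ≈ 28.3 °C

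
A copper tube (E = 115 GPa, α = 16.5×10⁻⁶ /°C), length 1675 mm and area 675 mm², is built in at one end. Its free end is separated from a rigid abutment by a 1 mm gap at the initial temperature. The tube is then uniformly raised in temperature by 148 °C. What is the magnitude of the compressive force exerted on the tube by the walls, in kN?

Free thermal elongation = αΔT L = 16.5×10⁻⁶ × 148 × 1675 = 4.09 mm.
This exceeds the 1 mm gap, so the wall pushes back. The portion of expansion that must be recovered elastically is δ_free − gap = 4.09 − 1 = 3.09 mm.
So σ = E(δ_free − g)/L = 115×10³ × 3.09/1675 = 212.2 MPa.
Force on the wall = σA = 212.2 × 675 mm² = 143.2 kN.

P ≈ 143 kN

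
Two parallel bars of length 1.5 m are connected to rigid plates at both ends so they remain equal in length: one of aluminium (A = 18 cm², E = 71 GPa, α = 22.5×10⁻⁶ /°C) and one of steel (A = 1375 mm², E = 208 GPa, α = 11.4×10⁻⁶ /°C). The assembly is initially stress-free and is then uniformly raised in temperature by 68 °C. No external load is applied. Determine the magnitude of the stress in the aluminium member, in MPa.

Equilibrium of a rigid end plate with no external load gives equal and opposite internal forces ±P in the two members. Since α_{aluminium} > α_{steel}, heating drives the aluminium into compression and the steel into tension.
Compatibility of the two members (thermal + elastic change equal): (α₁ − α₂)ΔT = P·[1/(A₁E₁) + 1/(A₂E₂)].
|α₁ − α₂|·ΔT = 11.1×10⁻⁶ × 68 = 0.0007548.
1/(A₁E₁) + 1/(A₂E₂) = 1/(1800×71×10³) + 1/(1375×208×10³) = 1.132×10⁻⁸ N⁻¹.
P = 0.0007548 / 1.132×10⁻⁸ = 66670 N = 66.67 kN.
σ_{aluminium} = P/A₁ = 66670/1800 = 37.04 MPa, compressive.

σ ≈ 37 MPa (compressive)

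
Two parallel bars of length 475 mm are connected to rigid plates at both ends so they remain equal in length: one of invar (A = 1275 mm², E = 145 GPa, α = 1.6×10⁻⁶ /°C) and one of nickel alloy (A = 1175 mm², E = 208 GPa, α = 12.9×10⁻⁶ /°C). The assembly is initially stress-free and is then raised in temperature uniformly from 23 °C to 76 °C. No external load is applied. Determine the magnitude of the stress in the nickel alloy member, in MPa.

Both members must finish at the same length. With the larger α, the nickel alloy tends to over-expand; the plates restrain it, putting the nickel alloy in compression and the invar in tension. With no external load the two internal forces are equal and opposite, magnitude P.
Compatibility of the two members (thermal + elastic change equal): (α₁ − α₂)ΔT = P·[1/(A₁E₁) + 1/(A₂E₂)].
|α₁ − α₂|·ΔT = 11.3×10⁻⁶ × 53 = 0.0005989.
1/(A₁E₁) + 1/(A₂E₂) = 1/(1275×145×10³) + 1/(1175×208×10³) = 9.501×10⁻⁹ N⁻¹.
P = 0.0005989 / 9.501×10⁻⁹ = 63040 N = 63.04 kN.
σ_{nickel alloy} = P/A₂ = 63040/1175 = 53.65 MPa, compressive.

σ ≈ 53.6 MPa (compressive)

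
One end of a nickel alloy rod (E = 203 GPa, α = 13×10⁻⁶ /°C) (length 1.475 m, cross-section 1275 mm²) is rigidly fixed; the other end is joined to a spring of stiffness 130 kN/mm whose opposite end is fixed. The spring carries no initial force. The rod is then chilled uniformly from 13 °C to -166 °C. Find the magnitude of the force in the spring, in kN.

P ≈ 256 kN

Free thermal contraction: δ_free = αΔT L = 13×10⁻⁶ × 179 × 1475 = 3.432 mm.
Let P be the tensile force in the spring. The rod extends elastically by PL/(AE) and the spring stretches by P/k; together these equal δ_free.
P [ L/(AE) + 1/k ] = δ_free → P [ 1475/(1275×203×10³) + 1/(130×10³) ] = 3.432.
P = 3.432 / 1.339×10⁻⁵ = 256300 N.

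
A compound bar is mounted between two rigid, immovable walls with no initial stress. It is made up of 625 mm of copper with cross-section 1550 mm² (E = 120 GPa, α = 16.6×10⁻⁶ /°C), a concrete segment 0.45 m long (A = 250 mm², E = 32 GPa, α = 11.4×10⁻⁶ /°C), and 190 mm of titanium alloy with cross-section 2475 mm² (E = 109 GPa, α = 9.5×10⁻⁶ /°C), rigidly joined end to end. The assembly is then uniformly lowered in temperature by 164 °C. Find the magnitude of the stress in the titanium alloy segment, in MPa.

σ ≈ 19 MPa (tensile)

Free thermal contraction of the whole bar: Σ αᵢΔT Lᵢ = 16.6×10⁻⁶×164×625 + 11.4×10⁻⁶×164×450 + 9.5×10⁻⁶×164×190 = 2.839 mm.
The walls prevent any net length change, so an axial force P (same in every segment) develops. Compatibility: P · Σ Lᵢ/(AᵢEᵢ) = δ_free.
Σ Lᵢ/(AᵢEᵢ) = 625/(1550×120×10³) + 450/(250×32×10³) + 190/(2475×109×10³) = 6.031×10⁻⁵ mm/N.
P = 2.839 / 6.031×10⁻⁵ = 47070 N = 47.07 kN, tensile.
σ_{titanium alloy} = P / A = 47070 / 2475 = 19.02 MPa.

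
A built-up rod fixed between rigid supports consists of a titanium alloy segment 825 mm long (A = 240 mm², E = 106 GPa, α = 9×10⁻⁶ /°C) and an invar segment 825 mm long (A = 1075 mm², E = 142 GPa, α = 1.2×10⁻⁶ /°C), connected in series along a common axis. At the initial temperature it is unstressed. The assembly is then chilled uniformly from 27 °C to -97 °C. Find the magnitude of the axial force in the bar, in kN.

P ≈ 27.6 kN (tensile)

If the supports were absent, the total length change would be Σ αᵢΔT Lᵢ = 9×10⁻⁶×124×825 + 1.2×10⁻⁶×124×825 = 1.043 mm.
Since the ends are fixed, an axial force P builds up, equal in every segment, with P · Σ Lᵢ/(AᵢEᵢ) = δ_free.
The series flexibility is Σ Lᵢ/(AᵢEᵢ) = 825/(240×106×10³) + 825/(1075×142×10³) = 3.783×10⁻⁵ mm/N.
Hence P = δ_free / Σ(L/AE) = 1.043/3.783×10⁻⁵ = 27.58 kN (tensile).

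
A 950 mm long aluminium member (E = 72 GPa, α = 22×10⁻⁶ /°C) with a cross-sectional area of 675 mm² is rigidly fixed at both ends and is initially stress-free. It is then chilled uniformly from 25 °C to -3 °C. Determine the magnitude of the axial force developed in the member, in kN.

The ends cannot move, so σ = EαΔT = 72×10³ × 22×10⁻⁶ × 28 = 44.35 MPa.
Then P = σA = 44.35 × 675 mm² = 29.94 kN, tensile.

P ≈ 29.9 kN (tensile)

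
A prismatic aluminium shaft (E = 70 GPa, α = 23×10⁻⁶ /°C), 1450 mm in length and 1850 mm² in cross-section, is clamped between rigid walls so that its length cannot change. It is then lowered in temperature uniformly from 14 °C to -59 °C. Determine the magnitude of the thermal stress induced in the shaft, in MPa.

σ ≈ 118 MPa (tensile)

The supports are rigid, so the total axial strain is zero. The restrained thermal strain is ε = αΔT = 23×10⁻⁶ × 73 = 1679×10⁻⁶.
The stress required to suppress this strain is σ = Eε = 70×10³ × 1679×10⁻⁶ = 117.5 MPa, tensile since the shaft is trying to contract.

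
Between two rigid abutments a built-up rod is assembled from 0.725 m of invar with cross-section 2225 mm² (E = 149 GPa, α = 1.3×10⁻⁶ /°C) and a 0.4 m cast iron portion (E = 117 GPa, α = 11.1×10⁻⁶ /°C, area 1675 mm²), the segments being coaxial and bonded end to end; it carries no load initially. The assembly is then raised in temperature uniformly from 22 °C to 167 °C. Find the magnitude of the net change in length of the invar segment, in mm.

|ΔL| ≈ 0.267 mm

With the walls removed the bar would change length by δ_free = Σ αᵢΔT Lᵢ = 1.3×10⁻⁶×145×725 + 11.1×10⁻⁶×145×400 = 0.7805 mm.
The rigid supports impose zero overall length change; the single axial force P common to all segments must satisfy P Σ Lᵢ/(AᵢEᵢ) = δ_free.
The series flexibility is Σ Lᵢ/(AᵢEᵢ) = 725/(2225×149×10³) + 400/(1675×117×10³) = 4.228×10⁻⁶ mm/N.
P = 0.7805 / 4.228×10⁻⁶ = 184600 N = 184.6 kN, compressive.
For the invar segment, free thermal change = 1.3×10⁻⁶×145×725 = 0.1367 mm and elastic change from P = 184600×725/(2225×149×10³) = 0.4037 mm; these oppose, so the net change is 0.267 mm (segment shortens).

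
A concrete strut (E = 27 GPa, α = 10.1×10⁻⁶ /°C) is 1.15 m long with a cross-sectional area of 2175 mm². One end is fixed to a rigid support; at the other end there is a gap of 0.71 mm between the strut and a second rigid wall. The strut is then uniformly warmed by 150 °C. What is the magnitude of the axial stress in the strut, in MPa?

σ ≈ 24.2 MPa (compressive)

Unrestrained expansion: δ_free = αΔT L = 10.1×10⁻⁶ × 150 × 1150 = 1.742 mm.
The gap closes (δ_free > 0.71 mm) and the wall then resists a further 1.742 − 0.71 = 1.032 mm of expansion.
So σ = E(δ_free − g)/L = 27×10³ × 1.032/1150 = 24.24 MPa.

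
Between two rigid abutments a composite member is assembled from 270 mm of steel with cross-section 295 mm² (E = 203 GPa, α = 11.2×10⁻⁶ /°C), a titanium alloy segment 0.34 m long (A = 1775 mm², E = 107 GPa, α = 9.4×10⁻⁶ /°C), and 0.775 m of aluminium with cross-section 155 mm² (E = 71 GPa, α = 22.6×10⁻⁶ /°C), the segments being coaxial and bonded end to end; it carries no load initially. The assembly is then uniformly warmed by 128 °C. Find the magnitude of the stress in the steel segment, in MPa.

With the walls removed the bar would change length by δ_free = Σ αᵢΔT Lᵢ = 11.2×10⁻⁶×128×270 + 9.4×10⁻⁶×128×340 + 22.6×10⁻⁶×128×775 = 3.038 mm.
The rigid supports impose zero overall length change; the single axial force P common to all segments must satisfy P Σ Lᵢ/(AᵢEᵢ) = δ_free.
Σ Lᵢ/(AᵢEᵢ) = 270/(295×203×10³) + 340/(1775×107×10³) + 775/(155×71×10³) = 7.672×10⁻⁵ mm/N.
P = 3.038 / 7.672×10⁻⁵ = 39600 N = 39.6 kN, compressive.
σ_{steel} = P / A = 39600 / 295 = 134.2 MPa.

σ ≈ 134 MPa (compressive)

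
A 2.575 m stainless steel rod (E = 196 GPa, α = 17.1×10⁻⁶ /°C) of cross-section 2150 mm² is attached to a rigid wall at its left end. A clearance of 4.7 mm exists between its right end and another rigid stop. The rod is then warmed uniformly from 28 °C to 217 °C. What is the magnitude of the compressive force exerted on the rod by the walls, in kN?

Free thermal elongation = αΔT L = 17.1×10⁻⁶ × 189 × 2575 = 8.322 mm.
This exceeds the 4.7 mm gap, so the wall pushes back. The portion of expansion that must be recovered elastically is δ_free − gap = 8.322 − 4.7 = 3.622 mm.
That suppressed elongation corresponds to σ = E·Δ/L = 196×10³ × 3.622/2575 = 275.7 MPa.
Force on the wall = σA = 275.7 × 2150 mm² = 592.8 kN.

P ≈ 593 kN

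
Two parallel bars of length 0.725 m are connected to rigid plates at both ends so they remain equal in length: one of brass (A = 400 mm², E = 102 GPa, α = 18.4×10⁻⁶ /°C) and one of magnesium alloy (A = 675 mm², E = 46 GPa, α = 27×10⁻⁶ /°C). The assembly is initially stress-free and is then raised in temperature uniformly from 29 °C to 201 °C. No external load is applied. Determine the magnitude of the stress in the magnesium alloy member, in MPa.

Both members must finish at the same length. With the larger α, the magnesium alloy tends to over-expand; the plates restrain it, putting the magnesium alloy in compression and the brass in tension. With no external load the two internal forces are equal and opposite, magnitude P.
Setting the final lengths equal and cancelling L: (α₁ − α₂)ΔT = P/(A₁E₁) + P/(A₂E₂).
|α₁ − α₂|·ΔT = 8.6×10⁻⁶ × 172 = 0.001479.
1/(A₁E₁) + 1/(A₂E₂) = 1/(400×102×10³) + 1/(675×46×10³) = 5.672×10⁻⁸ N⁻¹.
So P = 0.001479 / 5.672×10⁻⁸ = 26.08 kN.
σ_{magnesium alloy} = P/A₂ = 26080/675 = 38.64 MPa, compressive.

σ ≈ 38.6 MPa (compressive)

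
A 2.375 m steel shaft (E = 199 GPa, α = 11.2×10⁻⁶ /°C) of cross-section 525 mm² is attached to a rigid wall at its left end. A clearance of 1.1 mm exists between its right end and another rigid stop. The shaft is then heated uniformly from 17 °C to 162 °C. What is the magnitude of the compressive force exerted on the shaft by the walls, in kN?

P ≈ 121 kN

Free thermal elongation = αΔT L = 11.2×10⁻⁶ × 145 × 2375 = 3.857 mm.
After closing the 1.1 mm clearance, 3.857 − 1.1 = 2.757 mm of expansion remains to be suppressed by the wall.
So σ = E(δ_free − g)/L = 199×10³ × 2.757/2375 = 231 MPa.
Force on the wall = σA = 231 × 525 mm² = 121.3 kN.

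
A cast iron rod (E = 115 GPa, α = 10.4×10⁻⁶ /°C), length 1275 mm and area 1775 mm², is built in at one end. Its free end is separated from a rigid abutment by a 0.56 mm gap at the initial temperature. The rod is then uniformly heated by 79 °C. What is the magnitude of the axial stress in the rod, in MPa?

Free thermal elongation = αΔT L = 10.4×10⁻⁶ × 79 × 1275 = 1.048 mm.
This exceeds the 0.56 mm gap, so the wall pushes back. The portion of expansion that must be recovered elastically is δ_free − gap = 1.048 − 0.56 = 0.4875 mm.
That suppressed elongation corresponds to σ = E·Δ/L = 115×10³ × 0.4875/1275 = 43.97 MPa.

σ ≈ 44 MPa (compressive)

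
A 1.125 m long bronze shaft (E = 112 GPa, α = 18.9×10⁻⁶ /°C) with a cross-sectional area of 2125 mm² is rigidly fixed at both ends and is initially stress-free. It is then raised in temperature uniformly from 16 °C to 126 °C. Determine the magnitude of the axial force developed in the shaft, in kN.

P ≈ 495 kN (compressive)

The ends cannot move, so σ = EαΔT = 112×10³ × 18.9×10⁻⁶ × 110 = 232.8 MPa.
P = AEαΔT = 2125 × 112×10³ × 18.9×10⁻⁶ × 110 = 494.8 kN (compressive).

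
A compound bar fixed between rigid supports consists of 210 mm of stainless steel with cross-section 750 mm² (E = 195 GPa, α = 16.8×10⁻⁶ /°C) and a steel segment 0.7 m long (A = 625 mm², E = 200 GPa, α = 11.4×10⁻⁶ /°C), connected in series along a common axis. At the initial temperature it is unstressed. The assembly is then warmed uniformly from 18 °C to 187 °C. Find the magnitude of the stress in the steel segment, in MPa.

With the walls removed the bar would change length by δ_free = Σ αᵢΔT Lᵢ = 16.8×10⁻⁶×169×210 + 11.4×10⁻⁶×169×700 = 1.945 mm.
The walls prevent any net length change, so an axial force P (same in every segment) develops. Compatibility: P · Σ Lᵢ/(AᵢEᵢ) = δ_free.
The series flexibility is Σ Lᵢ/(AᵢEᵢ) = 210/(750×195×10³) + 700/(625×200×10³) = 7.036×10⁻⁶ mm/N.
So P = 1.945 / 7.036×10⁻⁶ = 276.4 kN, compressive.
σ_{steel} = P / A = 276400 / 625 = 442.3 MPa.

σ ≈ 442 MPa (compressive)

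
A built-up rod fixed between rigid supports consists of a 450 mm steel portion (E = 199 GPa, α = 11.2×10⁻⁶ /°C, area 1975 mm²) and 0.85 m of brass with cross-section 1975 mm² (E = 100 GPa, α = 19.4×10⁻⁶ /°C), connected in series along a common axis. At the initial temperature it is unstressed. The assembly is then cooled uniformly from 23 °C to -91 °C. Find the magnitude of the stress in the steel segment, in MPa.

σ ≈ 228 MPa (tensile)

If the supports were absent, the total length change would be Σ αᵢΔT Lᵢ = 11.2×10⁻⁶×114×450 + 19.4×10⁻⁶×114×850 = 2.454 mm.
The rigid supports impose zero overall length change; the single axial force P common to all segments must satisfy P Σ Lᵢ/(AᵢEᵢ) = δ_free.
The series flexibility is Σ Lᵢ/(AᵢEᵢ) = 450/(1975×199×10³) + 850/(1975×100×10³) = 5.449×10⁻⁶ mm/N.
P = 2.454 / 5.449×10⁻⁶ = 450500 N = 450.5 kN, tensile.
σ_{steel} = P / A = 450500 / 1975 = 228.1 MPa.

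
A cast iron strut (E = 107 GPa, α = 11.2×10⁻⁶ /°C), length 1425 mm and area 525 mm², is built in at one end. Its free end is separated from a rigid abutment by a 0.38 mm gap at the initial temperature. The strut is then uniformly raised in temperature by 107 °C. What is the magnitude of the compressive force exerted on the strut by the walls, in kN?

P ≈ 52.3 kN

Free thermal elongation = αΔT L = 11.2×10⁻⁶ × 107 × 1425 = 1.708 mm.
After closing the 0.38 mm clearance, 1.708 − 0.38 = 1.328 mm of expansion remains to be suppressed by the wall.
Compatibility: PL/(AE) = 1.328 mm, so σ = P/A = E × (1.328/1425) = 99.7 MPa.
P = σA = 99.7 × 525 = 52.34 kN.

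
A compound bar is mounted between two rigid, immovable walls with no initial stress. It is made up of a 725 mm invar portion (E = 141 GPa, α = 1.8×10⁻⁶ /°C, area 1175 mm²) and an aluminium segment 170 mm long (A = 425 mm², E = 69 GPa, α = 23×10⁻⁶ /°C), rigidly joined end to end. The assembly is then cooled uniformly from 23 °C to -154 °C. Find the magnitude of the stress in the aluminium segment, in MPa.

σ ≈ 213 MPa (tensile)

With the walls removed the bar would change length by δ_free = Σ αᵢΔT Lᵢ = 1.8×10⁻⁶×177×725 + 23×10⁻⁶×177×170 = 0.9231 mm.
The rigid supports impose zero overall length change; the single axial force P common to all segments must satisfy P Σ Lᵢ/(AᵢEᵢ) = δ_free.
The series flexibility is Σ Lᵢ/(AᵢEᵢ) = 725/(1175×141×10³) + 170/(425×69×10³) = 1.017×10⁻⁵ mm/N.
So P = 0.9231 / 1.017×10⁻⁵ = 90.73 kN, tensile.
σ_{aluminium} = P / A = 90730 / 425 = 213.5 MPa.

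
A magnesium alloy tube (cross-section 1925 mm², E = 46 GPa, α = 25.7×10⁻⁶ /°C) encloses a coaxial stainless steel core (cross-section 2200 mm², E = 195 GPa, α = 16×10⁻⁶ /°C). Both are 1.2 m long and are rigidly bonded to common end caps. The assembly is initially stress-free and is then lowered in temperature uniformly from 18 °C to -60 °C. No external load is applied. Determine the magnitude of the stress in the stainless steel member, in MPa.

Both members must finish at the same length. With the larger α, the magnesium alloy tends to over-contract; the plates restrain it, putting the magnesium alloy in tension and the stainless steel in compression. With no external load the two internal forces are equal and opposite, magnitude P.
Compatibility of the two members (thermal + elastic change equal): (α₁ − α₂)ΔT = P·[1/(A₁E₁) + 1/(A₂E₂)].
|α₁ − α₂|·ΔT = 9.7×10⁻⁶ × 78 = 0.0007566.
1/(A₁E₁) + 1/(A₂E₂) = 1/(1925×46×10³) + 1/(2200×195×10³) = 1.362×10⁻⁸ N⁻¹.
So P = 0.0007566 / 1.362×10⁻⁸ = 55.53 kN.
σ_{stainless steel} = P/A₂ = 55530/2200 = 25.24 MPa, compressive.

σ ≈ 25.2 MPa (compressive)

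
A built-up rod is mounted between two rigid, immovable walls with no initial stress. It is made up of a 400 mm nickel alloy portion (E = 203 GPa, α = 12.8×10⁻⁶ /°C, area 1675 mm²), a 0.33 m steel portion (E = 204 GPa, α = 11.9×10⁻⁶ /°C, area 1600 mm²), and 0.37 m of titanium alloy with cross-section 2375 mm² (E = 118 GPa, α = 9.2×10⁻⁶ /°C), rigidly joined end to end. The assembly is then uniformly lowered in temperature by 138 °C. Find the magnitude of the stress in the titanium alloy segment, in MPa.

If the supports were absent, the total length change would be Σ αᵢΔT Lᵢ = 12.8×10⁻⁶×138×400 + 11.9×10⁻⁶×138×330 + 9.2×10⁻⁶×138×370 = 1.718 mm.
The walls prevent any net length change, so an axial force P (same in every segment) develops. Compatibility: P · Σ Lᵢ/(AᵢEᵢ) = δ_free.
The series flexibility is Σ Lᵢ/(AᵢEᵢ) = 400/(1675×203×10³) + 330/(1600×204×10³) + 370/(2375×118×10³) = 3.508×10⁻⁶ mm/N.
So P = 1.718 / 3.508×10⁻⁶ = 489.9 kN, tensile.
σ_{titanium alloy} = P / A = 489900 / 2375 = 206.3 MPa.

σ ≈ 206 MPa (tensile)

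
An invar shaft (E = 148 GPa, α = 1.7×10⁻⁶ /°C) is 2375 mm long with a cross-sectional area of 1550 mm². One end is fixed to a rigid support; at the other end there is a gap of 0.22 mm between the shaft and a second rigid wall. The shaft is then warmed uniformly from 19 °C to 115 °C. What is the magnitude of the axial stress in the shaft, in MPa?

Free thermal elongation = αΔT L = 1.7×10⁻⁶ × 96 × 2375 = 0.3876 mm.
The gap closes (δ_free > 0.22 mm) and the wall then resists a further 0.3876 − 0.22 = 0.1676 mm of expansion.
So σ = E(δ_free − g)/L = 148×10³ × 0.1676/2375 = 10.44 MPa.

σ ≈ 10.4 MPa (compressive)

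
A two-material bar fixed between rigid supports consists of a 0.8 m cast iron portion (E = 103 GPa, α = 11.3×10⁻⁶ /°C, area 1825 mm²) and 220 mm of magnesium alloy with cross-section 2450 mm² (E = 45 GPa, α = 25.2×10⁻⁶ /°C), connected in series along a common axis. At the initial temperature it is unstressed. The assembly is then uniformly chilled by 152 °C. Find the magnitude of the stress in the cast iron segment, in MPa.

σ ≈ 194 MPa (tensile)

With the walls removed the bar would change length by δ_free = Σ αᵢΔT Lᵢ = 11.3×10⁻⁶×152×800 + 25.2×10⁻⁶×152×220 = 2.217 mm.
The rigid supports impose zero overall length change; the single axial force P common to all segments must satisfy P Σ Lᵢ/(AᵢEᵢ) = δ_free.
The series flexibility is Σ Lᵢ/(AᵢEᵢ) = 800/(1825×103×10³) + 220/(2450×45×10³) = 6.251×10⁻⁶ mm/N.
Hence P = δ_free / Σ(L/AE) = 2.217/6.251×10⁻⁶ = 354.6 kN (tensile).
σ_{cast iron} = P / A = 354600 / 1825 = 194.3 MPa.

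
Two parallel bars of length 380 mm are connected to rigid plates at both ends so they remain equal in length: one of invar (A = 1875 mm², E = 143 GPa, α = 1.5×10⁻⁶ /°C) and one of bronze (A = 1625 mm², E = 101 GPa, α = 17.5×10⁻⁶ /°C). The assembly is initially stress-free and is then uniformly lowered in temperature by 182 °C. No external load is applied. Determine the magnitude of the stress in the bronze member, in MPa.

σ ≈ 182 MPa (tensile)

Both members must finish at the same length. With the larger α, the bronze tends to over-contract; the plates restrain it, putting the bronze in tension and the invar in compression. With no external load the two internal forces are equal and opposite, magnitude P.
Equating the net (thermal + elastic) strains gives |α₁ − α₂|·ΔT = P·[1/(A₁E₁) + 1/(A₂E₂)].
|α₁ − α₂|·ΔT = 16×10⁻⁶ × 182 = 0.002912.
1/(A₁E₁) + 1/(A₂E₂) = 1/(1875×143×10³) + 1/(1625×101×10³) = 9.823×10⁻⁹ N⁻¹.
P = 0.002912 / 9.823×10⁻⁹ = 296500 N = 296.5 kN.
σ_{bronze} = P/A₂ = 296500/1625 = 182.4 MPa, tensile.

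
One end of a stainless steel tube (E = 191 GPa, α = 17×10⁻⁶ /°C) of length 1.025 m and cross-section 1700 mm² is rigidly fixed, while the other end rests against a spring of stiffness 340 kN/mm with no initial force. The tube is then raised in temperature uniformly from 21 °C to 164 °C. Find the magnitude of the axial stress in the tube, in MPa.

σ ≈ 240 MPa (compressive)

If the spring were absent the tube would lengthen by αΔT L = 17×10⁻⁶ × 143 × 1025 = 2.492 mm.
With a force P in the spring, the elastic change of the tube is PL/(AE) and that of the spring is P/k; compatibility requires their sum to equal δ_free.
P [ L/(AE) + 1/k ] = δ_free → P [ 1025/(1700×191×10³) + 1/(340×10³) ] = 2.492.
P = 2.492 / 6.098×10⁻⁶ = 408600 N.
σ = P/A = 408600/1700 = 240.4 MPa.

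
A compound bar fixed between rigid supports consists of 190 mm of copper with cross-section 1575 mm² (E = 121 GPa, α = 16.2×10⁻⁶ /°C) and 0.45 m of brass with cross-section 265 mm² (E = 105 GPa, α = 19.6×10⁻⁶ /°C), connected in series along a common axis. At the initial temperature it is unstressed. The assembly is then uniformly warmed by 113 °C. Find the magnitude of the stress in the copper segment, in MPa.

Free thermal expansion of the whole bar: Σ αᵢΔT Lᵢ = 16.2×10⁻⁶×113×190 + 19.6×10⁻⁶×113×450 = 1.344 mm.
The walls prevent any net length change, so an axial force P (same in every segment) develops. Compatibility: P · Σ Lᵢ/(AᵢEᵢ) = δ_free.
Σ Lᵢ/(AᵢEᵢ) = 190/(1575×121×10³) + 450/(265×105×10³) = 1.717×10⁻⁵ mm/N.
So P = 1.344 / 1.717×10⁻⁵ = 78.31 kN, compressive.
σ_{copper} = P / A = 78310 / 1575 = 49.72 MPa.

σ ≈ 49.7 MPa (compressive)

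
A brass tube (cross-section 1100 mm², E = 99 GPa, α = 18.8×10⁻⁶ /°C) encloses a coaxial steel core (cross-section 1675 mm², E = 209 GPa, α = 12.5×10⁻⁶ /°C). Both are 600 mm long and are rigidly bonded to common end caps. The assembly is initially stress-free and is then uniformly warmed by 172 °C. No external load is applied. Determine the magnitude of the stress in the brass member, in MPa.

σ ≈ 81.8 MPa (compressive)

The brass has the larger α, so on heating it would change length more than the steel if both were free. The rigid plates force a common final length, so the brass is put into compression and the steel into tension, with equal and opposite forces P (no external load).
Equating the net (thermal + elastic) strains gives |α₁ − α₂|·ΔT = P·[1/(A₁E₁) + 1/(A₂E₂)].
|α₁ − α₂|·ΔT = 6.3×10⁻⁶ × 172 = 0.001084.
1/(A₁E₁) + 1/(A₂E₂) = 1/(1100×99×10³) + 1/(1675×209×10³) = 1.204×10⁻⁸ N⁻¹.
P = 0.001084 / 1.204×10⁻⁸ = 90010 N = 90.01 kN.
σ_{brass} = P/A₁ = 90010/1100 = 81.82 MPa, compressive.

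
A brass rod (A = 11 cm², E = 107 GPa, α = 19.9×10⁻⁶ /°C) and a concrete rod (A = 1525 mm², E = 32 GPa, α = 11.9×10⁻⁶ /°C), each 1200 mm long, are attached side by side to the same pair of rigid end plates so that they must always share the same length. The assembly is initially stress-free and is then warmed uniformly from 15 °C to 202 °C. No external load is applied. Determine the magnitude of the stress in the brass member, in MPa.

Equilibrium of a rigid end plate with no external load gives equal and opposite internal forces ±P in the two members. Since α_{brass} > α_{concrete}, heating drives the brass into compression and the concrete into tension.
Compatibility of the two members (thermal + elastic change equal): (α₁ − α₂)ΔT = P·[1/(A₁E₁) + 1/(A₂E₂)].
|α₁ − α₂|·ΔT = 8×10⁻⁶ × 187 = 0.001496.
1/(A₁E₁) + 1/(A₂E₂) = 1/(1100×107×10³) + 1/(1525×32×10³) = 2.899×10⁻⁸ N⁻¹.
So P = 0.001496 / 2.899×10⁻⁸ = 51.61 kN.
σ_{brass} = P/A₁ = 51610/1100 = 46.92 MPa, compressive.

σ ≈ 46.9 MPa (compressive)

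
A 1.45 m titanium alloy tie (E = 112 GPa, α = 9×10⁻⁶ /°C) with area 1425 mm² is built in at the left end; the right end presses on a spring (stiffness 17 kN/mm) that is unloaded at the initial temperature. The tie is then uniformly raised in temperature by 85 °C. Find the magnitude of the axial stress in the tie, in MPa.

The unrestrained thermal change is αΔT L = 9×10⁻⁶ × 85 × 1450 = 1.109 mm.
Let P be the compressive force at the spring. The tie shortens elastically by PL/(AE) and the spring compresses by P/k; together these equal δ_free.
So P = δ_free / [L/(AE) + 1/k] = 1.109 / [ 1450/(1425×112×10³) + 1/(17×10³) ].
P = 1.109 / 6.791×10⁻⁵ = 16330 N.
σ = P/A = 16330/1425 = 11.46 MPa.

σ ≈ 11.5 MPa (compressive)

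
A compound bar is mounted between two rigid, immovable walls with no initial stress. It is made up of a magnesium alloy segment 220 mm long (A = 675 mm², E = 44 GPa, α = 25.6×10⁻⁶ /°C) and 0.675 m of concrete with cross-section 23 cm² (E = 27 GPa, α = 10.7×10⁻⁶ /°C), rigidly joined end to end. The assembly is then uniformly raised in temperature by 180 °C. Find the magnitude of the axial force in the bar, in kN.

P ≈ 127 kN (compressive)

With the walls removed the bar would change length by δ_free = Σ αᵢΔT Lᵢ = 25.6×10⁻⁶×180×220 + 10.7×10⁻⁶×180×675 = 2.314 mm.
Since the ends are fixed, an axial force P builds up, equal in every segment, with P · Σ Lᵢ/(AᵢEᵢ) = δ_free.
The series flexibility is Σ Lᵢ/(AᵢEᵢ) = 220/(675×44×10³) + 675/(2300×27×10³) = 1.828×10⁻⁵ mm/N.
P = 2.314 / 1.828×10⁻⁵ = 126600 N = 126.6 kN, compressive.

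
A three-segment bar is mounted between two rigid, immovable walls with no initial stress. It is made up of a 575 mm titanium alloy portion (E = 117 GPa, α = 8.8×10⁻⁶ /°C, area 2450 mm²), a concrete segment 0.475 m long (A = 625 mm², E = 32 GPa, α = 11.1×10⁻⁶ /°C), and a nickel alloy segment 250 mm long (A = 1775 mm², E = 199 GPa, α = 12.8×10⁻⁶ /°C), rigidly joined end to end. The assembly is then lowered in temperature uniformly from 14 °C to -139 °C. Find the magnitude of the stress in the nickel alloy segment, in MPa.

With the walls removed the bar would change length by δ_free = Σ αᵢΔT Lᵢ = 8.8×10⁻⁶×153×575 + 11.1×10⁻⁶×153×475 + 12.8×10⁻⁶×153×250 = 2.07 mm.
Since the ends are fixed, an axial force P builds up, equal in every segment, with P · Σ Lᵢ/(AᵢEᵢ) = δ_free.
The series flexibility is Σ Lᵢ/(AᵢEᵢ) = 575/(2450×117×10³) + 475/(625×32×10³) + 250/(1775×199×10³) = 2.646×10⁻⁵ mm/N.
Hence P = δ_free / Σ(L/AE) = 2.07/2.646×10⁻⁵ = 78.24 kN (tensile).
σ_{nickel alloy} = P / A = 78240 / 1775 = 44.08 MPa.

σ ≈ 44.1 MPa (tensile)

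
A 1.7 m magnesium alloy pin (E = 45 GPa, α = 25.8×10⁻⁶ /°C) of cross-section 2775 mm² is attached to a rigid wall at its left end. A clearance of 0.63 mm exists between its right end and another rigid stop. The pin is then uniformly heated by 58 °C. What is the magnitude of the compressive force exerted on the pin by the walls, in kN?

Free thermal elongation = αΔT L = 25.8×10⁻⁶ × 58 × 1700 = 2.544 mm.
The gap closes (δ_free > 0.63 mm) and the wall then resists a further 2.544 − 0.63 = 1.914 mm of expansion.
Compatibility: PL/(AE) = 1.914 mm, so σ = P/A = E × (1.914/1700) = 50.66 MPa.
Force on the wall = σA = 50.66 × 2775 mm² = 140.6 kN.

P ≈ 141 kN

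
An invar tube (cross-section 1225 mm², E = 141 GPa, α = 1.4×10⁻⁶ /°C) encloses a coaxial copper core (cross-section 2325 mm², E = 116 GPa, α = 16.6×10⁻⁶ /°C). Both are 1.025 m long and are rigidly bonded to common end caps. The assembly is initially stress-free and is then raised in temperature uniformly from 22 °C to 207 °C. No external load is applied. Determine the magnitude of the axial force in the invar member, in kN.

P ≈ 296 kN (tensile in the invar)

Equilibrium of a rigid end plate with no external load gives equal and opposite internal forces ±P in the two members. Since α_{copper} > α_{invar}, heating drives the copper into compression and the invar into tension.
Setting the final lengths equal and cancelling L: (α₁ − α₂)ΔT = P/(A₁E₁) + P/(A₂E₂).
|α₁ − α₂|·ΔT = 15.2×10⁻⁶ × 185 = 0.002812.
1/(A₁E₁) + 1/(A₂E₂) = 1/(1225×141×10³) + 1/(2325×116×10³) = 9.497×10⁻⁹ N⁻¹.
So P = 0.002812 / 9.497×10⁻⁹ = 296.1 kN.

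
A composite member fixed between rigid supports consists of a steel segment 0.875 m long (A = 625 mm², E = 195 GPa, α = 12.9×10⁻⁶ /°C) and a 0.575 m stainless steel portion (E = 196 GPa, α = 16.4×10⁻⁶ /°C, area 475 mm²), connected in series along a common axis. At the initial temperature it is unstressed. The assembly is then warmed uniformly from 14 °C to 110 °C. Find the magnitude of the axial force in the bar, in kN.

Free thermal expansion of the whole bar: Σ αᵢΔT Lᵢ = 12.9×10⁻⁶×96×875 + 16.4×10⁻⁶×96×575 = 1.989 mm.
The walls prevent any net length change, so an axial force P (same in every segment) develops. Compatibility: P · Σ Lᵢ/(AᵢEᵢ) = δ_free.
The series flexibility is Σ Lᵢ/(AᵢEᵢ) = 875/(625×195×10³) + 575/(475×196×10³) = 1.336×10⁻⁵ mm/N.
Hence P = δ_free / Σ(L/AE) = 1.989/1.336×10⁻⁵ = 148.9 kN (compressive).

P ≈ 149 kN (compressive)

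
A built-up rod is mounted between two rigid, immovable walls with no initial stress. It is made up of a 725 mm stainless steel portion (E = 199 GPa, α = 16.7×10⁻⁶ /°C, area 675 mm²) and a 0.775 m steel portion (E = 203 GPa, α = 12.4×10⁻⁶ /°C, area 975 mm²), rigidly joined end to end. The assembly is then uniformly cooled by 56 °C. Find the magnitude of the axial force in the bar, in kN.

P ≈ 131 kN (tensile)

Free thermal contraction of the whole bar: Σ αᵢΔT Lᵢ = 16.7×10⁻⁶×56×725 + 12.4×10⁻⁶×56×775 = 1.216 mm.
Since the ends are fixed, an axial force P builds up, equal in every segment, with P · Σ Lᵢ/(AᵢEᵢ) = δ_free.
Σ Lᵢ/(AᵢEᵢ) = 725/(675×199×10³) + 775/(975×203×10³) = 9.313×10⁻⁶ mm/N.
P = 1.216 / 9.313×10⁻⁶ = 130600 N = 130.6 kN, tensile.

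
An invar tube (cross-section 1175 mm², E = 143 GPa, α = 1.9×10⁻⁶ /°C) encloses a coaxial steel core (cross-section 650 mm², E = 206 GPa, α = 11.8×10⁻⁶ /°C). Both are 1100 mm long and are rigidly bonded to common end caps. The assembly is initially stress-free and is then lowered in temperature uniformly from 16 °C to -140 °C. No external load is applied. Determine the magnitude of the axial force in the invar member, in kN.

P ≈ 115 kN (compressive in the invar)

Equilibrium of a rigid end plate with no external load gives equal and opposite internal forces ±P in the two members. Since α_{steel} > α_{invar}, cooling drives the steel into tension and the invar into compression.
Setting the final lengths equal and cancelling L: (α₁ − α₂)ΔT = P/(A₁E₁) + P/(A₂E₂).
|α₁ − α₂|·ΔT = 9.9×10⁻⁶ × 156 = 0.001544.
1/(A₁E₁) + 1/(A₂E₂) = 1/(1175×143×10³) + 1/(650×206×10³) = 1.342×10⁻⁸ N⁻¹.
So P = 0.001544 / 1.342×10⁻⁸ = 115.1 kN.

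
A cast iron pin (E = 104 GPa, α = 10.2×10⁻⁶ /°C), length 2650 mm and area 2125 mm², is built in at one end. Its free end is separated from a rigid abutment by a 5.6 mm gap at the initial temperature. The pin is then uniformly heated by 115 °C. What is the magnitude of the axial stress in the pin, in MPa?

σ ≈ 0 MPa

Unrestrained expansion: δ_free = αΔT L = 10.2×10⁻⁶ × 115 × 2650 = 3.108 mm.
This is smaller than the 5.6 mm clearance, so the pin expands freely without reaching the stop — the stress is zero.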